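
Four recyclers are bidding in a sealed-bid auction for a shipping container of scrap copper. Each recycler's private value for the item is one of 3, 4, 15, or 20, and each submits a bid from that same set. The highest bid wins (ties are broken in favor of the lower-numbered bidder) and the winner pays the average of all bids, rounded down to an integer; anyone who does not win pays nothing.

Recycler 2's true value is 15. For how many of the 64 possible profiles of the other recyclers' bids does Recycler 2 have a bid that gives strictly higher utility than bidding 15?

28

Others bid (3, 3, 3): truth gives 9; bid 4 gives 12 > 9. Violating.
Others bid (3, 3, 4): truth gives 9; bid 4 gives 12 > 9. Violating.
Others bid (3, 3, 20): truth gives 0; bid 20 gives 4 > 0. Violating.
Others bid (3, 4, 3): truth gives 9; bid 4 gives 12 > 9. Violating.
Others bid (3, 3, 15): truth gives 6; no alternative beats it.
Others bid (3, 4, 15): truth gives 6; no alternative beats it.
(Checking all 64 profiles: 28 have a profitable deviation, 36 do not.)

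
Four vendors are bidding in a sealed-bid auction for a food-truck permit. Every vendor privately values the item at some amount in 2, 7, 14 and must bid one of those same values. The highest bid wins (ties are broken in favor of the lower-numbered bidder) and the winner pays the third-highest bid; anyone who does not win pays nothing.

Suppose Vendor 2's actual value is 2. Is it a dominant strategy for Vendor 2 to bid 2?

Yes

Check each profile of the others' bids and compare truth against every alternative bid.
Others bid (2, 7, 7): truth gives 0, best alternative gives -5.
Others bid (2, 2, 2): truth gives 0, best alternative gives 0.
Others bid (2, 2, 7): truth gives 0, best alternative gives 0.
Others bid (2, 2, 14): truth gives 0, best alternative gives 0.
Others bid (2, 7, 2): truth gives 0, best alternative gives 0.
Others bid (2, 7, 14): truth gives 0, best alternative gives 0.
(Remaining 21 profiles checked similarly; truth is weakly best in each.)
In every case the truthful bid is at least as good as any alternative, so it is a dominant strategy.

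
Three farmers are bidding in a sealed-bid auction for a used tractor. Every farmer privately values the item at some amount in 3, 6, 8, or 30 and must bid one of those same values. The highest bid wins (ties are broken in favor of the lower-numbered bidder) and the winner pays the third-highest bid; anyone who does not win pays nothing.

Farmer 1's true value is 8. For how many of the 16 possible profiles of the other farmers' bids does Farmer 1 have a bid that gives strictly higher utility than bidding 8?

Others bid (3, 30): truth gives 0; bid 30 gives 5 > 0. Violating.
Others bid (6, 30): truth gives 0; bid 30 gives 2 > 0. Violating.
Others bid (30, 3): truth gives 0; bid 30 gives 5 > 0. Violating.
Others bid (30, 6): truth gives 0; bid 30 gives 2 > 0. Violating.
Others bid (3, 3): truth gives 5; no alternative beats it.
Others bid (3, 6): truth gives 5; no alternative beats it.
(Checking all 16 profiles: 4 have a profitable deviation, 12 do not.)

4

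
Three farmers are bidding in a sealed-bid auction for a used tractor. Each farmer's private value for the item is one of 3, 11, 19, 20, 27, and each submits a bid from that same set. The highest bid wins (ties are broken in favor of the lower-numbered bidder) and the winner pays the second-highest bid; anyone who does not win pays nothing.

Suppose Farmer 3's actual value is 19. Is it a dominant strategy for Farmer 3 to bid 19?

Yes

Check each profile of the others' bids and compare truth against every alternative bid.
Others bid (3, 3): truth gives 16, best alternative gives 16.
Others bid (3, 11): truth gives 8, best alternative gives 8.
Others bid (11, 3): truth gives 8, best alternative gives 8.
Others bid (11, 11): truth gives 8, best alternative gives 8.
Others bid (3, 19): truth gives 0, best alternative gives 0.
Others bid (3, 20): truth gives 0, best alternative gives 0.
(Remaining 19 profiles checked similarly; truth is weakly best in each.)
In every case the truthful bid is at least as good as any alternative, so it is a dominant strategy.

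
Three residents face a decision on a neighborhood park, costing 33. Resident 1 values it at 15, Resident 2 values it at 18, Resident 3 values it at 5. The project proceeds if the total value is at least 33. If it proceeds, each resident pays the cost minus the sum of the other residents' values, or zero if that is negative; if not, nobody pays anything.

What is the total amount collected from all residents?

23

Total value 38 ≥ cost 33, so it is built.
Resident 1: others sum to 23; max(0, 33 - 23) = 10.
Resident 2: others sum to 20; max(0, 33 - 20) = 13.
Resident 3: others sum to 33; max(0, 33 - 33) = 0.
Total collected = 10 + 13 + 0 = 23.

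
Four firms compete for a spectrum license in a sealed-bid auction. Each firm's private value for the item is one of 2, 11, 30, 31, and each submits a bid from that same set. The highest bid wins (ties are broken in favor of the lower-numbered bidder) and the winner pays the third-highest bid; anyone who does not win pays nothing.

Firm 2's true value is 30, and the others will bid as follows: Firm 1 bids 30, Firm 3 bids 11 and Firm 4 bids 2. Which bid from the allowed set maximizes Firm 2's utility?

Bid 2: loses, pays 0, utility 0.
Bid 11: loses, pays 0, utility 0.
Bid 30: loses, pays 0, utility 0.
Bid 31: wins, pays 11, utility 30 - 11 = 19.
The best choice is 31 with utility 19.

31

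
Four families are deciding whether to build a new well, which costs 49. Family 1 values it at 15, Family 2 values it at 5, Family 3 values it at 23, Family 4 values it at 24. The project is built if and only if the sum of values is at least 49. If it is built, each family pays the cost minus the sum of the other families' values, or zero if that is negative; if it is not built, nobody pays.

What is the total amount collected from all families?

Total value 67 ≥ cost 49, so it is built.
Family 1: others sum to 52; max(0, 49 - 52) = 0.
Family 2: others sum to 62; max(0, 49 - 62) = 0.
Family 3: others sum to 44; max(0, 49 - 44) = 5.
Family 4: others sum to 43; max(0, 49 - 43) = 6.
Total collected = 0 + 0 + 5 + 6 = 11.

11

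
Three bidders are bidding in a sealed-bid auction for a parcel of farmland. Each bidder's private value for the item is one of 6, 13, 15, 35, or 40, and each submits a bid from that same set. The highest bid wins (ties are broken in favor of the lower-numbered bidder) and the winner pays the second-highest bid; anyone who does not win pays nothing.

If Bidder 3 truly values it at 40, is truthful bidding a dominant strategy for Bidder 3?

Yes

Check each profile of the others' bids and compare truth against every alternative bid.
Others bid (6, 35): truth gives 5, best alternative gives 0.
Others bid (13, 35): truth gives 5, best alternative gives 0.
Others bid (15, 35): truth gives 5, best alternative gives 0.
Others bid (35, 6): truth gives 5, best alternative gives 0.
Others bid (35, 13): truth gives 5, best alternative gives 0.
Others bid (35, 15): truth gives 5, best alternative gives 0.
(Remaining 19 profiles checked similarly; truth is weakly best in each.)
In every case the truthful bid is at least as good as any alternative, so it is a dominant strategy.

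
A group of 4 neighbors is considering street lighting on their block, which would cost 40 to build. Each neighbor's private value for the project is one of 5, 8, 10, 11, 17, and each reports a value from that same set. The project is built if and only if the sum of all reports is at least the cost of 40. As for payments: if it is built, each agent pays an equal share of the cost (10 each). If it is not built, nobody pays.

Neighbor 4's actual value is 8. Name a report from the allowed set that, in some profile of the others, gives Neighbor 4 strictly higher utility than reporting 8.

5

Suppose Neighbor 1 reports 5, Neighbor 2 reports 10 and Neighbor 3 reports 17.
Report 8: project built, pays 10, utility 8 - 10 = -2.
Report 5: project not built, utility 0.
So reporting 5 beats truth here (0 > -2).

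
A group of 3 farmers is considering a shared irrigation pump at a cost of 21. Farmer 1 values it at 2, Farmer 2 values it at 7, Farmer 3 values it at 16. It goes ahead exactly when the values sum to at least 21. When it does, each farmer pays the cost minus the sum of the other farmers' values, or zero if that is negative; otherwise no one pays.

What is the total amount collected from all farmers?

15

Total value 25 ≥ cost 21, so it is built.
Farmer 1: others sum to 23; max(0, 21 - 23) = 0.
Farmer 2: others sum to 18; max(0, 21 - 18) = 3.
Farmer 3: others sum to 9; max(0, 21 - 9) = 12.
Total collected = 0 + 3 + 12 = 15.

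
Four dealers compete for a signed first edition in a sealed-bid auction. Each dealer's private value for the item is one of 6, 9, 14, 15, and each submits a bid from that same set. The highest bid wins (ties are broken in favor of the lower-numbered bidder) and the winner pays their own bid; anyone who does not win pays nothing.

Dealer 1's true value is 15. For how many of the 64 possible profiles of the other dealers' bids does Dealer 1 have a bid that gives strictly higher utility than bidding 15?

Others bid (6, 6, 6): truth gives 0; bid 6 gives 9 > 0. Violating.
Others bid (6, 6, 9): truth gives 0; bid 9 gives 6 > 0. Violating.
Others bid (6, 6, 14): truth gives 0; bid 14 gives 1 > 0. Violating.
Others bid (6, 9, 6): truth gives 0; bid 9 gives 6 > 0. Violating.
Others bid (6, 6, 15): truth gives 0; no alternative beats it.
Others bid (6, 9, 15): truth gives 0; no alternative beats it.
(Checking all 64 profiles: 27 have a profitable deviation, 37 do not.)

27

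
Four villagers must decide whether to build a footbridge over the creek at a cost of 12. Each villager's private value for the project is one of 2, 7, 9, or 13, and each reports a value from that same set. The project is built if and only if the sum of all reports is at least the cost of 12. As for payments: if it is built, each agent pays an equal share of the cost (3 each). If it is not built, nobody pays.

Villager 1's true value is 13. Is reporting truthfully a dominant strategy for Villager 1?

Yes

Check each profile of the others' reports and compare truth against every alternative report.
Others report (2, 2, 2): truth gives 10, best alternative gives 10.
Others report (2, 2, 7): truth gives 10, best alternative gives 10.
Others report (2, 2, 9): truth gives 10, best alternative gives 10.
Others report (2, 2, 13): truth gives 10, best alternative gives 10.
Others report (2, 7, 2): truth gives 10, best alternative gives 10.
Others report (2, 7, 7): truth gives 10, best alternative gives 10.
(Remaining 58 profiles checked similarly; truth is weakly best in each.)
In every case the truthful report is at least as good as any alternative, so it is a dominant strategy.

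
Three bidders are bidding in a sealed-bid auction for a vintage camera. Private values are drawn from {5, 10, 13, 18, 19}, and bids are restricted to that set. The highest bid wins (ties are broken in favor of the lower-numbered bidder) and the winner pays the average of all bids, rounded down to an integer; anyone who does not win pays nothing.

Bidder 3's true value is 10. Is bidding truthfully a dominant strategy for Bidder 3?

Consider the case where Bidder 1 bids 5 and Bidder 2 bids 10.
Truthful bid 10: loses, pays 0, utility 0.
Bid 13 instead: wins, pays 9, utility 10 - 9 = 1.
Since 1 > 0, bidding 13 is strictly better here, so truthful bidding is not dominant.

No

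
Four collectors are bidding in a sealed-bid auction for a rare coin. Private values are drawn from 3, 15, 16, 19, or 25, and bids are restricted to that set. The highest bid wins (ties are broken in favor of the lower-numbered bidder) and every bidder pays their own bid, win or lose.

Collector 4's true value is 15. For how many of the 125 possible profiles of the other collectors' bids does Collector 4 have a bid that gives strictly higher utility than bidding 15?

124

Others bid (3, 3, 15): truth gives -15; bid 16 gives -1 > -15. Violating.
Others bid (3, 3, 16): truth gives -15; bid 3 gives -3 > -15. Violating.
Others bid (3, 3, 19): truth gives -15; bid 3 gives -3 > -15. Violating.
Others bid (3, 3, 25): truth gives -15; bid 3 gives -3 > -15. Violating.
Others bid (3, 3, 3): truth gives 0; no alternative beats it.
(Checking all 125 profiles: 124 have a profitable deviation, 1 does not.)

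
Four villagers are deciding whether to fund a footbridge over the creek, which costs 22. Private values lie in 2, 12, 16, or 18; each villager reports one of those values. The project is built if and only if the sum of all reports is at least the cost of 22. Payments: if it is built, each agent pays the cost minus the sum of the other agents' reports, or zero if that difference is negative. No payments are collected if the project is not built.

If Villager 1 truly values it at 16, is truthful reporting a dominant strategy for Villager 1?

Check each profile of the others' reports and compare truth against every alternative report.
Others report (2, 2, 18): truth gives 16, best alternative gives 16.
Others report (2, 12, 12): truth gives 16, best alternative gives 16.
Others report (2, 12, 16): truth gives 16, best alternative gives 16.
Others report (2, 12, 18): truth gives 16, best alternative gives 16.
Others report (2, 16, 12): truth gives 16, best alternative gives 16.
Others report (2, 16, 16): truth gives 16, best alternative gives 16.
(Remaining 58 profiles checked similarly; truth is weakly best in each.)
In every case the truthful report is at least as good as any alternative, so it is a dominant strategy.

Yes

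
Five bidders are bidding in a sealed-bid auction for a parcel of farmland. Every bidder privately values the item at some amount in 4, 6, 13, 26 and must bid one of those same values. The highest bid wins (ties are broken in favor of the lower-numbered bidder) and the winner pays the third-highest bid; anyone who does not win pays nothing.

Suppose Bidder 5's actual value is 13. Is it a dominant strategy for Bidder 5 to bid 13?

No

Consider the case where Bidder 1 bids 4, Bidder 2 bids 4, Bidder 3 bids 4 and Bidder 4 bids 13.
Truthful bid 13: loses, pays 0, utility 0.
Bid 26 instead: wins, pays 4, utility 13 - 4 = 9.
Since 9 > 0, bidding 26 is strictly better here, so truthful bidding is not dominant.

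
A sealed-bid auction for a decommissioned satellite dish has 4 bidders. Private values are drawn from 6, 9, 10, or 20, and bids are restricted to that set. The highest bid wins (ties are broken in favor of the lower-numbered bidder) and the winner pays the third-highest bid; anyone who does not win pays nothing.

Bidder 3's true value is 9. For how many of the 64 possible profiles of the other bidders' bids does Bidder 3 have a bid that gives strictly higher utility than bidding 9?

Others bid (6, 6, 10): truth gives 0; bid 10 gives 3 > 0. Violating.
Others bid (6, 6, 20): truth gives 0; bid 20 gives 3 > 0. Violating.
Others bid (6, 9, 6): truth gives 0; bid 10 gives 3 > 0. Violating.
Others bid (6, 10, 6): truth gives 0; bid 20 gives 3 > 0. Violating.
Others bid (6, 6, 6): truth gives 3; no alternative beats it.
Others bid (6, 6, 9): truth gives 3; no alternative beats it.
(Checking all 64 profiles: 6 have a profitable deviation, 58 do not.)

6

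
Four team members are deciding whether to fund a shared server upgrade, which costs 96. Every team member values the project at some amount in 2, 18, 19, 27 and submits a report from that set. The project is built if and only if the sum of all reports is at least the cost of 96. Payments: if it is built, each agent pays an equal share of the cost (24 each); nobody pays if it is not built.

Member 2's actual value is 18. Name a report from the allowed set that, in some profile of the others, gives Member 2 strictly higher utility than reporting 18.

2

Suppose Member 1 reports 27, Member 3 reports 27 and Member 4 reports 27.
Report 18: project built, pays 24, utility 18 - 24 = -6.
Report 2: project not built, utility 0.
So reporting 2 beats truth here (0 > -6).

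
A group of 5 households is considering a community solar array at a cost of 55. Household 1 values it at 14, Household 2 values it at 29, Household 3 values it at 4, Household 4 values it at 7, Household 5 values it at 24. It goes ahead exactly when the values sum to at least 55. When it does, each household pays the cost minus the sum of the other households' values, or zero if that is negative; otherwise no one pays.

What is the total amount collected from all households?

7

Total value 78 ≥ cost 55, so it is built.
Household 1: others sum to 64; max(0, 55 - 64) = 0.
Household 2: others sum to 49; max(0, 55 - 49) = 6.
Household 3: others sum to 74; max(0, 55 - 74) = 0.
Household 4: others sum to 71; max(0, 55 - 71) = 0.
Household 5: others sum to 54; max(0, 55 - 54) = 1.
Total collected = 0 + 6 + 0 + 0 + 1 = 7.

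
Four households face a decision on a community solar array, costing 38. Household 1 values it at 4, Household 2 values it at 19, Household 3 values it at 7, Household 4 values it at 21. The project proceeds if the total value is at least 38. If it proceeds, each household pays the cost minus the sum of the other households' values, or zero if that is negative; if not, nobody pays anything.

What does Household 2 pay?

Total value 51 ≥ cost 38, so the project is built.
The other households' values sum to 32.
Cost minus that sum is 38 - 32 = 6.

6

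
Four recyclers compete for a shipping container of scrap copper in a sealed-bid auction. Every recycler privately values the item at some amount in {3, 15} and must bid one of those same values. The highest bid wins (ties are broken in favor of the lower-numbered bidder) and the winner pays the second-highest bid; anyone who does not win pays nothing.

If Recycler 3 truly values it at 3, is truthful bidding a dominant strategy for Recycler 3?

Check each profile of the others' bids and compare truth against every alternative bid.
Others bid (3, 3, 15): truth gives 0, best alternative gives -12.
Others bid (3, 3, 3): truth gives 0, best alternative gives 0.
Others bid (3, 15, 3): truth gives 0, best alternative gives 0.
Others bid (3, 15, 15): truth gives 0, best alternative gives 0.
Others bid (15, 3, 3): truth gives 0, best alternative gives 0.
Others bid (15, 3, 15): truth gives 0, best alternative gives 0.
(Remaining 2 profiles checked similarly; truth is weakly best in each.)
In every case the truthful bid is at least as good as any alternative, so it is a dominant strategy.

Yes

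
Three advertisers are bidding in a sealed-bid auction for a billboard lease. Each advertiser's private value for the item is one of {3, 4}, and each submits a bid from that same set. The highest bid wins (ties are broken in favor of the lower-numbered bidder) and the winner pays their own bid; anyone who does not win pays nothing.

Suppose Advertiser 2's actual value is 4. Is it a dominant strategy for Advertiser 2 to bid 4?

Yes

Check each profile of the others' bids and compare truth against every alternative bid.
Others bid (3, 3): truth gives 0, best alternative gives 0.
Others bid (3, 4): truth gives 0, best alternative gives 0.
Others bid (4, 3): truth gives 0, best alternative gives 0.
Others bid (4, 4): truth gives 0, best alternative gives 0.
In every case the truthful bid is at least as good as any alternative, so it is a dominant strategy.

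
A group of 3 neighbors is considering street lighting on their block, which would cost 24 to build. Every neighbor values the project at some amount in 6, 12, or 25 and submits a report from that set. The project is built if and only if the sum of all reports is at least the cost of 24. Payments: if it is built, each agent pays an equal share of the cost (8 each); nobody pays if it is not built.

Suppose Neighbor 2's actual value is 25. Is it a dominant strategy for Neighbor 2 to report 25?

Check each profile of the others' reports and compare truth against every alternative report.
Others report (6, 6): truth gives 17, best alternative gives 17.
Others report (6, 12): truth gives 17, best alternative gives 17.
Others report (6, 25): truth gives 17, best alternative gives 17.
Others report (12, 6): truth gives 17, best alternative gives 17.
Others report (12, 12): truth gives 17, best alternative gives 17.
Others report (12, 25): truth gives 17, best alternative gives 17.
(Remaining 3 profiles checked similarly; truth is weakly best in each.)
In every case the truthful report is at least as good as any alternative, so it is a dominant strategy.

Yes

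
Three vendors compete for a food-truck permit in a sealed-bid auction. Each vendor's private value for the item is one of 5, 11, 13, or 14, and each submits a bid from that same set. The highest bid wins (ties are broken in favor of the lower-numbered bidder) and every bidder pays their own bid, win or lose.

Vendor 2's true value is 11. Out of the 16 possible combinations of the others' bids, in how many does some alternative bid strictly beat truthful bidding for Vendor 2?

14

Others bid (5, 13): truth gives -11; bid 13 gives -2 > -11. Violating.
Others bid (5, 14): truth gives -11; bid 14 gives -3 > -11. Violating.
Others bid (11, 5): truth gives -11; bid 13 gives -2 > -11. Violating.
Others bid (11, 11): truth gives -11; bid 13 gives -2 > -11. Violating.
Others bid (5, 5): truth gives 0; no alternative beats it.
Others bid (5, 11): truth gives 0; no alternative beats it.
(Checking all 16 profiles: 14 have a profitable deviation, 2 do not.)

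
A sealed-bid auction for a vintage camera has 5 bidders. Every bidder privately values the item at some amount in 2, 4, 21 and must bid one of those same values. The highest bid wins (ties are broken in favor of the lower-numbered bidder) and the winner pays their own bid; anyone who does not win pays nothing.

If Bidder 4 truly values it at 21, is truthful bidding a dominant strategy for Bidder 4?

Consider the case where Bidder 1 bids 2, Bidder 2 bids 2, Bidder 3 bids 2 and Bidder 5 bids 2.
Truthful bid 21: wins, pays 21, utility 21 - 21 = 0.
Bid 4 instead: wins, pays 4, utility 21 - 4 = 17.
Since 17 > 0, bidding 4 is strictly better here, so truthful bidding is not dominant.

No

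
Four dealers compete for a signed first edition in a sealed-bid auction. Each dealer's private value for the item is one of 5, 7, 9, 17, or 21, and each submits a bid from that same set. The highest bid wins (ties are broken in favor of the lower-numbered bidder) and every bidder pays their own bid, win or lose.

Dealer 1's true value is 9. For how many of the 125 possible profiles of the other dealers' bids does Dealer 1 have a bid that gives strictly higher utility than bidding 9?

Others bid (5, 5, 5): truth gives 0; bid 5 gives 4 > 0. Violating.
Others bid (5, 5, 7): truth gives 0; bid 7 gives 2 > 0. Violating.
Others bid (5, 5, 17): truth gives -9; bid 5 gives -5 > -9. Violating.
Others bid (5, 5, 21): truth gives -9; bid 5 gives -5 > -9. Violating.
Others bid (5, 5, 9): truth gives 0; no alternative beats it.
Others bid (5, 7, 9): truth gives 0; no alternative beats it.
(Checking all 125 profiles: 106 have a profitable deviation, 19 do not.)

106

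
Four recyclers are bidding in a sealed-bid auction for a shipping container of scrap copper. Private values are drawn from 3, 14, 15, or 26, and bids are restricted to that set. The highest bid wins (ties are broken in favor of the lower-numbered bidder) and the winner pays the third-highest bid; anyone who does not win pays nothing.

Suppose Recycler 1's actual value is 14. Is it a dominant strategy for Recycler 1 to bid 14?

No

Consider the case where Recycler 2 bids 3, Recycler 3 bids 3 and Recycler 4 bids 15.
Truthful bid 14: loses, pays 0, utility 0.
Bid 15 instead: wins, pays 3, utility 14 - 3 = 11.
Since 11 > 0, bidding 15 is strictly better here, so truthful bidding is not dominant.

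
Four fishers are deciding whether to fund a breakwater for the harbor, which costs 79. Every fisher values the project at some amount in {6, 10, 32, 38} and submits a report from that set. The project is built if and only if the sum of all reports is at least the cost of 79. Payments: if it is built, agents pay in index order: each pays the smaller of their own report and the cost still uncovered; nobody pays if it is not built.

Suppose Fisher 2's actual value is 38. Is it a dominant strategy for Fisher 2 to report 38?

Consider the case where Fisher 1 reports 6, Fisher 3 reports 6 and Fisher 4 reports 38.
Truthful report 38: project built, pays 38, utility 38 - 38 = 0.
Report 32 instead: project built, pays 32, utility 38 - 32 = 6.
Since 6 > 0, reporting 32 is strictly better here, so truthful reporting is not dominant.

No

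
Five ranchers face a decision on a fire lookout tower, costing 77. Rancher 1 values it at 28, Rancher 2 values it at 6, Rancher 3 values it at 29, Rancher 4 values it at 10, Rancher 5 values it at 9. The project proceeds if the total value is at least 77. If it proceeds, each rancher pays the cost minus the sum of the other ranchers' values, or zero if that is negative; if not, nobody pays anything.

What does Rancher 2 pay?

Total value 82 ≥ cost 77, so the project is built.
The other ranchers' values sum to 76.
Cost minus that sum is 77 - 76 = 1.

1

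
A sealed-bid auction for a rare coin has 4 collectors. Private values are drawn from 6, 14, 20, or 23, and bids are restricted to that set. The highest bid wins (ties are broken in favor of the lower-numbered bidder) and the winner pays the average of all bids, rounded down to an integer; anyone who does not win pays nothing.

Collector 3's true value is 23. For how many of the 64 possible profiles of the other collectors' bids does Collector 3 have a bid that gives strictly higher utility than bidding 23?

8

Others bid (6, 6, 6): truth gives 13; bid 14 gives 15 > 13. Violating.
Others bid (6, 6, 14): truth gives 11; bid 14 gives 13 > 11. Violating.
Others bid (6, 14, 6): truth gives 11; bid 20 gives 12 > 11. Violating.
Others bid (6, 14, 14): truth gives 9; bid 20 gives 10 > 9. Violating.
Others bid (6, 6, 20): truth gives 10; no alternative beats it.
Others bid (6, 6, 23): truth gives 9; no alternative beats it.
(Checking all 64 profiles: 8 have a profitable deviation, 56 do not.)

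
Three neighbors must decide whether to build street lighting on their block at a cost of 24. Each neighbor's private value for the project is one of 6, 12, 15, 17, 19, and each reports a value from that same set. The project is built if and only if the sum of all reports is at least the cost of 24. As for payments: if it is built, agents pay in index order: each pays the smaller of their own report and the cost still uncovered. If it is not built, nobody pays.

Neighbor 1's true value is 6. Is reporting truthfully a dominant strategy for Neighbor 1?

Check each profile of the others' reports and compare truth against every alternative report.
Others report (6, 6): truth gives 0, best alternative gives -6.
Others report (6, 12): truth gives 0, best alternative gives -6.
Others report (6, 15): truth gives 0, best alternative gives -6.
Others report (6, 17): truth gives 0, best alternative gives -6.
Others report (6, 19): truth gives 0, best alternative gives -6.
Others report (12, 6): truth gives 0, best alternative gives -6.
(Remaining 19 profiles checked similarly; truth is weakly best in each.)
In every case the truthful report is at least as good as any alternative, so it is a dominant strategy.

Yes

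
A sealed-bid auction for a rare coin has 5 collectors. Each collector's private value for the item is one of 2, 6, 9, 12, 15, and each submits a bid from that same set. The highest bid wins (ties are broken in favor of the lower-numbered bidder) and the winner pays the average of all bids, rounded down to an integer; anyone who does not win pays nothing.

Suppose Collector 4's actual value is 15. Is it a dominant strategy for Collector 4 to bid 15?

Consider the case where Collector 1 bids 2, Collector 2 bids 2, Collector 3 bids 2 and Collector 5 bids 2.
Truthful bid 15: wins, pays 4, utility 15 - 4 = 11.
Bid 6 instead: wins, pays 2, utility 15 - 2 = 13.
Since 13 > 11, bidding 6 is strictly better here, so truthful bidding is not dominant.

No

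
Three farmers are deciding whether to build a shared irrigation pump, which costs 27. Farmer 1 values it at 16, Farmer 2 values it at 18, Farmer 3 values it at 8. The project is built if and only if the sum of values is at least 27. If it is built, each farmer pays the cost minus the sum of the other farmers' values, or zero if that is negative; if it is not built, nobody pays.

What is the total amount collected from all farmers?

4

Total value 42 ≥ cost 27, so it is built.
Farmer 1: others sum to 26; max(0, 27 - 26) = 1.
Farmer 2: others sum to 24; max(0, 27 - 24) = 3.
Farmer 3: others sum to 34; max(0, 27 - 34) = 0.
Total collected = 1 + 3 + 0 = 4.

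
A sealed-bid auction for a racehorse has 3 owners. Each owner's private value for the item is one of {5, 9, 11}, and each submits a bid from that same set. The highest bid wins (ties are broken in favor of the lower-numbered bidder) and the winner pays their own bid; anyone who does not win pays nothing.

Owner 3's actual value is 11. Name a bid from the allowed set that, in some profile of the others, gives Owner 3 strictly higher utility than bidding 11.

9

Suppose Owner 1 bids 5 and Owner 2 bids 5.
Bid 11: wins, pays 11, utility 11 - 11 = 0.
Bid 9: wins, pays 9, utility 11 - 9 = 2.
So bidding 9 beats truth here (2 > 0).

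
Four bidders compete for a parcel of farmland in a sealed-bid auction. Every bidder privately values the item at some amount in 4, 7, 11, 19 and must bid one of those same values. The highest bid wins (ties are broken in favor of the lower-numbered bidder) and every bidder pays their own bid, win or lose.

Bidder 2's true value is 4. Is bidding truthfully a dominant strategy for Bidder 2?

No

Consider the case where Bidder 1 bids 4, Bidder 3 bids 4 and Bidder 4 bids 4.
Truthful bid 4: loses but pays 4, utility -4.
Bid 7 instead: wins, pays 7, utility 4 - 7 = -3.
Since -3 > -4, bidding 7 is strictly better here, so truthful bidding is not dominant.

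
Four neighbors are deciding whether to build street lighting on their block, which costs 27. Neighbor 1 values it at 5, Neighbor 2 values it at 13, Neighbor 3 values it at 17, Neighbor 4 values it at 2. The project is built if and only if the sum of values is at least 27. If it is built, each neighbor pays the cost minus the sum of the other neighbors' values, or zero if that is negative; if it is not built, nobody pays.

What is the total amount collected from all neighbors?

10

Total value 37 ≥ cost 27, so it is built.
Neighbor 1: others sum to 32; max(0, 27 - 32) = 0.
Neighbor 2: others sum to 24; max(0, 27 - 24) = 3.
Neighbor 3: others sum to 20; max(0, 27 - 20) = 7.
Neighbor 4: others sum to 35; max(0, 27 - 35) = 0.
Total collected = 0 + 3 + 7 + 0 = 10.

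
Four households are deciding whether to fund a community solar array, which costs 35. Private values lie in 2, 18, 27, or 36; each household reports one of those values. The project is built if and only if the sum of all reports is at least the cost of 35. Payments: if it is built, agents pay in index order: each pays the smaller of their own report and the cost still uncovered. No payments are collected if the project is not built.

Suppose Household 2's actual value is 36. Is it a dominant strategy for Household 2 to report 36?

No

Consider the case where Household 1 reports 2, Household 3 reports 2 and Household 4 reports 18.
Truthful report 36: project built, pays 33, utility 36 - 33 = 3.
Report 18 instead: project built, pays 18, utility 36 - 18 = 18.
Since 18 > 3, reporting 18 is strictly better here, so truthful reporting is not dominant.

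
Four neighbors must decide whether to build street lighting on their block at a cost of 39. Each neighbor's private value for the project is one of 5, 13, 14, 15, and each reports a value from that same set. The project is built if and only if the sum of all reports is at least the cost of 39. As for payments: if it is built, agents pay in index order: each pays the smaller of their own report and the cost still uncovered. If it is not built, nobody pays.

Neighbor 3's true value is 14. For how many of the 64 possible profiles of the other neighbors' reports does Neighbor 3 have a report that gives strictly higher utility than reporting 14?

Others report (5, 13, 13): truth gives 0; report 13 gives 1 > 0. Violating.
Others report (5, 13, 14): truth gives 0; report 13 gives 1 > 0. Violating.
Others report (5, 13, 15): truth gives 0; report 13 gives 1 > 0. Violating.
Others report (5, 14, 13): truth gives 0; report 13 gives 1 > 0. Violating.
Others report (5, 5, 5): truth gives 0; no alternative beats it.
Others report (5, 5, 13): truth gives 0; no alternative beats it.
(Checking all 64 profiles: 48 have a profitable deviation, 16 do not.)

48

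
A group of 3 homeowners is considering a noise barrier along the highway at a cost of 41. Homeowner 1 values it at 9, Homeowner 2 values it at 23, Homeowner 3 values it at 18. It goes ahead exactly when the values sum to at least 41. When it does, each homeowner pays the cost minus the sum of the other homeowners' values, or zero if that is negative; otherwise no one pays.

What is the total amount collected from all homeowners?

Total value 50 ≥ cost 41, so it is built.
Homeowner 1: others sum to 41; max(0, 41 - 41) = 0.
Homeowner 2: others sum to 27; max(0, 41 - 27) = 14.
Homeowner 3: others sum to 32; max(0, 41 - 32) = 9.
Total collected = 0 + 14 + 9 = 23.

23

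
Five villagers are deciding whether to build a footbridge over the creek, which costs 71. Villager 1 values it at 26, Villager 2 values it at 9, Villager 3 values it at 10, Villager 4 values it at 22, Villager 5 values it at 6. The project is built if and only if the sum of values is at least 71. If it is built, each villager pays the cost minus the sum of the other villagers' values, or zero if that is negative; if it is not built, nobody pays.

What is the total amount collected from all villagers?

Total value 73 ≥ cost 71, so it is built.
Villager 1: others sum to 47; max(0, 71 - 47) = 24.
Villager 2: others sum to 64; max(0, 71 - 64) = 7.
Villager 3: others sum to 63; max(0, 71 - 63) = 8.
Villager 4: others sum to 51; max(0, 71 - 51) = 20.
Villager 5: others sum to 67; max(0, 71 - 67) = 4.
Total collected = 24 + 7 + 8 + 20 + 4 = 63.

63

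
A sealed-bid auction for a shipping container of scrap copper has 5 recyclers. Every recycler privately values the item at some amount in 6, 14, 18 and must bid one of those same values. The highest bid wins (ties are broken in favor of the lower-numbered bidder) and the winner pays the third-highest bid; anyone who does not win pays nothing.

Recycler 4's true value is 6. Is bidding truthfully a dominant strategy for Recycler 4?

Check each profile of the others' bids and compare truth against every alternative bid.
Others bid (6, 6, 6, 6): truth gives 0, best alternative gives 0.
Others bid (6, 6, 6, 14): truth gives 0, best alternative gives 0.
Others bid (6, 6, 6, 18): truth gives 0, best alternative gives 0.
Others bid (6, 6, 14, 6): truth gives 0, best alternative gives 0.
Others bid (6, 6, 14, 14): truth gives 0, best alternative gives 0.
Others bid (6, 6, 14, 18): truth gives 0, best alternative gives 0.
(Remaining 75 profiles checked similarly; truth is weakly best in each.)
In every case the truthful bid is at least as good as any alternative, so it is a dominant strategy.

Yes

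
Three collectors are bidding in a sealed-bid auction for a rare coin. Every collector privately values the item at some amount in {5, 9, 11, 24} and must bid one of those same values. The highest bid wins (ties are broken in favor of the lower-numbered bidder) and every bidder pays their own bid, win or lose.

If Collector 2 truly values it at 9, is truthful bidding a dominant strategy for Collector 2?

No

Consider the case where Collector 1 bids 5 and Collector 3 bids 11.
Truthful bid 9: loses but pays 9, utility -9.
Bid 5 instead: loses but pays 5, utility -5.
Since -5 > -9, bidding 5 is strictly better here, so truthful bidding is not dominant.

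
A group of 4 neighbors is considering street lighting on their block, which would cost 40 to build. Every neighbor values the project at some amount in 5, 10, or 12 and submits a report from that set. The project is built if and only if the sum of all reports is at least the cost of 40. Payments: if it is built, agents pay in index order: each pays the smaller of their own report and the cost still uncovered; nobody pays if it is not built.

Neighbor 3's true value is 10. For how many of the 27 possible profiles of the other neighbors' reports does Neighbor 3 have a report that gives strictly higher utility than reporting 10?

Others report (12, 12, 12): truth gives 0; report 5 gives 5 > 0. Violating.
Others report (5, 5, 5): truth gives 0; no alternative beats it.
Others report (5, 5, 10): truth gives 0; no alternative beats it.
(Checking all 27 profiles: 1 has a profitable deviation, 26 do not.)

1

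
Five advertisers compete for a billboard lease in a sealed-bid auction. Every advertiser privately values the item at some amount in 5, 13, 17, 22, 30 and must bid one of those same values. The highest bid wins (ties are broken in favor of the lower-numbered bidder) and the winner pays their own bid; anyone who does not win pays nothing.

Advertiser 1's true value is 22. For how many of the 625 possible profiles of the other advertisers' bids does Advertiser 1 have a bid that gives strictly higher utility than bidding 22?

81

Others bid (5, 5, 5, 5): truth gives 0; bid 5 gives 17 > 0. Violating.
Others bid (5, 5, 5, 13): truth gives 0; bid 13 gives 9 > 0. Violating.
Others bid (5, 5, 5, 17): truth gives 0; bid 17 gives 5 > 0. Violating.
Others bid (5, 5, 13, 5): truth gives 0; bid 13 gives 9 > 0. Violating.
Others bid (5, 5, 5, 22): truth gives 0; no alternative beats it.
Others bid (5, 5, 5, 30): truth gives 0; no alternative beats it.
(Checking all 625 profiles: 81 have a profitable deviation, 544 do not.)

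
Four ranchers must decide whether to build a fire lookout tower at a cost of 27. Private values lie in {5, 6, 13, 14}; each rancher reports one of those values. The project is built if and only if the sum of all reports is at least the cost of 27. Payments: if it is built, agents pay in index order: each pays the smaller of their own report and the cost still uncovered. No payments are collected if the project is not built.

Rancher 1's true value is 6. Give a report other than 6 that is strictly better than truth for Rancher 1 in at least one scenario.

Suppose Rancher 2 reports 5, Rancher 3 reports 5 and Rancher 4 reports 13.
Report 6: project built, pays 6, utility 6 - 6 = 0.
Report 5: project built, pays 5, utility 6 - 5 = 1.
So reporting 5 beats truth here (1 > 0).

5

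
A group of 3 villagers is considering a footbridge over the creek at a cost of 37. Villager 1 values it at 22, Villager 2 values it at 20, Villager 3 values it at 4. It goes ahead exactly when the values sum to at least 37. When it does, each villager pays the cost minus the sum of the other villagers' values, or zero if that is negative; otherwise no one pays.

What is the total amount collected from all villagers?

24

Total value 46 ≥ cost 37, so it is built.
Villager 1: others sum to 24; max(0, 37 - 24) = 13.
Villager 2: others sum to 26; max(0, 37 - 26) = 11.
Villager 3: others sum to 42; max(0, 37 - 42) = 0.
Total collected = 13 + 11 + 0 = 24.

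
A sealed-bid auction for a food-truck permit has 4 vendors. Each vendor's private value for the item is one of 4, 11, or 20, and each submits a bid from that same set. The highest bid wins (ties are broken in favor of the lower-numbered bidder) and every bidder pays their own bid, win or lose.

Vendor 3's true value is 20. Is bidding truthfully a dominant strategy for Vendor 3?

No

Consider the case where Vendor 1 bids 4, Vendor 2 bids 4 and Vendor 4 bids 4.
Truthful bid 20: wins, pays 20, utility 20 - 20 = 0.
Bid 11 instead: wins, pays 11, utility 20 - 11 = 9.
Since 9 > 0, bidding 11 is strictly better here, so truthful bidding is not dominant.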